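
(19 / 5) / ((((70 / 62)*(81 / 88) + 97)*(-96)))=-6479/16047060 = 0.00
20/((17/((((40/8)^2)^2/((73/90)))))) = 1125000/1241 = 906.53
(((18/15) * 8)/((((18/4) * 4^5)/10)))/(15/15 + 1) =1/96 = 0.01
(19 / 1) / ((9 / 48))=304/3 = 101.33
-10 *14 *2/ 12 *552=-12880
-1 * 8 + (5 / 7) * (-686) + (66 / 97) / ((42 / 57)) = -337515/679 = -497.08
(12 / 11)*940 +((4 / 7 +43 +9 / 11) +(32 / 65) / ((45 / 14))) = 240990146/225225 = 1070.00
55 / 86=0.64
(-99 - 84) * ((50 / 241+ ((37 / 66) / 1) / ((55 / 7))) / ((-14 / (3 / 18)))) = 14879059/24495240 = 0.61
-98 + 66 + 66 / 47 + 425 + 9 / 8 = 148719/376 = 395.53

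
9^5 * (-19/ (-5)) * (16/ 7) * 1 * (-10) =-35901792/7 = -5128827.43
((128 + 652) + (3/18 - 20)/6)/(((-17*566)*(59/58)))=-810869/10218564 = -0.08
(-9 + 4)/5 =-1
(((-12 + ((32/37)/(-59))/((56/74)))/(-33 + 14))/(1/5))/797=24820/6254059 = 0.00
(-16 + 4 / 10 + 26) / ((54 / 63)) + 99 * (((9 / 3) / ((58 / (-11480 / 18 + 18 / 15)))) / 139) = -136867/12093 = -11.32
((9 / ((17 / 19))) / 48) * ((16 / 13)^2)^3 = 59768832/82055753 = 0.73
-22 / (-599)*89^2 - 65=135327/599 = 225.92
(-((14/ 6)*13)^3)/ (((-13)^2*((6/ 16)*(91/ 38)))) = -14896/81 = -183.90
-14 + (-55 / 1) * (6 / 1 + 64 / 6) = -2792/3 = -930.67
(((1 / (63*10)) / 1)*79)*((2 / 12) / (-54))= -79/204120 = 0.00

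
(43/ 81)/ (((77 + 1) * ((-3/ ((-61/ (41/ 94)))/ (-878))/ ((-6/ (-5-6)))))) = -216481436/1424709 = -151.95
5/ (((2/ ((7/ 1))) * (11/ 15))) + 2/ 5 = 2669/110 = 24.26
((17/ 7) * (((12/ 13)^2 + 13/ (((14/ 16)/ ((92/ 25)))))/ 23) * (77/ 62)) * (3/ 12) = 1.82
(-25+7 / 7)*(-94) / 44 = 564/11 = 51.27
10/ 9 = 1.11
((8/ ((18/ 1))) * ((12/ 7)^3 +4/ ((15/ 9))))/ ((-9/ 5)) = -17008/9261 = -1.84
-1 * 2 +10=8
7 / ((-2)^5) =-7/32 = -0.22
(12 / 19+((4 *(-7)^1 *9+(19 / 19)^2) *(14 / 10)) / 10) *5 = -32783/190 = -172.54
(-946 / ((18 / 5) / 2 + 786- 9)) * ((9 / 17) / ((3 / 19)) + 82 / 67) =-1120795/201603 = -5.56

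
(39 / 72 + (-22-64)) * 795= -543515/8 = -67939.38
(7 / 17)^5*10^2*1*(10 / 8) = 2100875/1419857 = 1.48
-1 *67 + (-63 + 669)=539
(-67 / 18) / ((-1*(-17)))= -67/306 = -0.22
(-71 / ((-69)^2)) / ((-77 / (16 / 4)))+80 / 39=9779612/4765761 = 2.05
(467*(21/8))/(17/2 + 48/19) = 111.18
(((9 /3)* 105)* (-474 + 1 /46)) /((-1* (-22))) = -6867945/1012 = -6786.51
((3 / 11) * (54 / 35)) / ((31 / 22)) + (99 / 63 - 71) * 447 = -31034.27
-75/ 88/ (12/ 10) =-125/176 = -0.71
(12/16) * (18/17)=0.79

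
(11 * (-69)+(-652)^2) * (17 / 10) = 1442773/2 = 721386.50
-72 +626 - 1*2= 552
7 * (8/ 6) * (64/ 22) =27.15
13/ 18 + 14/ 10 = 191/90 = 2.12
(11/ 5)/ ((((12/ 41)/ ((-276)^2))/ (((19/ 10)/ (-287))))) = -663366/175 = -3790.66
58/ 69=0.84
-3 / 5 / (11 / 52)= -156/55 = -2.84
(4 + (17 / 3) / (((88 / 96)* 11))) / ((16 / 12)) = 414/121 = 3.42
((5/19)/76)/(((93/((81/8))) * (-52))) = -135/18621824 = 0.00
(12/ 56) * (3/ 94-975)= -274941/1316 = -208.92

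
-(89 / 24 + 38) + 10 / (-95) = -19067/456 = -41.81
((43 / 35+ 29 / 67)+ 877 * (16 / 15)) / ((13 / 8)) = 52741568/91455 = 576.69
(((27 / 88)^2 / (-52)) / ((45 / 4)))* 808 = -8181/62920 = -0.13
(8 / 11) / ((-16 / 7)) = -0.32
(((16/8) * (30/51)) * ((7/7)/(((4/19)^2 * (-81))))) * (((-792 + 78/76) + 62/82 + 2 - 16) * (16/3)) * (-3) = -26451610/6273 = -4216.74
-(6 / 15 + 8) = -42/5 = -8.40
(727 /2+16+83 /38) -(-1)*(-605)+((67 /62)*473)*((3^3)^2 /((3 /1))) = 146054281/1178 = 123984.96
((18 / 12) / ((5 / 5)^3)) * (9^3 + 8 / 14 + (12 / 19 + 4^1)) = 292947/266 = 1101.30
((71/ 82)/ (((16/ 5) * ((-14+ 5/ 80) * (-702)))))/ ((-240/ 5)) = -355/616165056 = 0.00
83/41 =2.02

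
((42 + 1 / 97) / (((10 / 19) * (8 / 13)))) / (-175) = -40261/54320 = -0.74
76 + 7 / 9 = 691/9 = 76.78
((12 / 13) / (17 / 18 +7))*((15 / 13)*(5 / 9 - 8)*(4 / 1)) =-3.99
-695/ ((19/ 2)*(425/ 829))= -230462/1615 = -142.70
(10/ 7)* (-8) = -80/7 = -11.43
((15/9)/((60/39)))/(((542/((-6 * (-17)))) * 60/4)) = 221/16260 = 0.01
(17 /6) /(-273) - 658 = -1077821/1638 = -658.01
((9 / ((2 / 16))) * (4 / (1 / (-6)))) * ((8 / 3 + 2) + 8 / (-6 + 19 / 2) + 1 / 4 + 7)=-171792/7 = -24541.71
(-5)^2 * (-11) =-275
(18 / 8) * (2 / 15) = 3/10 = 0.30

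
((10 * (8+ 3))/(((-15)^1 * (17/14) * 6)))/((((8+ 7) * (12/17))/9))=-77/90 = -0.86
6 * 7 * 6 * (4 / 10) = 504/5 = 100.80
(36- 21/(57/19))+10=39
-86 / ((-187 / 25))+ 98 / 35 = 13368/935 = 14.30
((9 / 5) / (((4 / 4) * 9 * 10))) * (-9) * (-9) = 81/50 = 1.62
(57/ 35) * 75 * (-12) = -10260/7 = -1465.71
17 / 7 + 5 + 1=59/7 = 8.43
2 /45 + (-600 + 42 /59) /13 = -1589576/34515 = -46.05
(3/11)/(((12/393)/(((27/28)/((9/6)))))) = 3537/616 = 5.74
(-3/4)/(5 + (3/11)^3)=-3993/26728 = -0.15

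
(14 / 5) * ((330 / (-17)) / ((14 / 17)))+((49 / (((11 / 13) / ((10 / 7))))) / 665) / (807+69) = -6041759/91542 = -66.00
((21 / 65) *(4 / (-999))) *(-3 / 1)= 28/7215 = 0.00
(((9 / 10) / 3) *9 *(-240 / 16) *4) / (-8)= 81/4 = 20.25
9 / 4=2.25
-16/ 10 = -8/5 = -1.60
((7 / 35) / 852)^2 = 1/18147600 = 0.00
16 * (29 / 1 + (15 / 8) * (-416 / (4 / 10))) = -30736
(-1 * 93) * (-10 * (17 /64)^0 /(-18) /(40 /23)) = -713/24 = -29.71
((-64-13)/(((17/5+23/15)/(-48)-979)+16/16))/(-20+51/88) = -2439360/601767953 = 0.00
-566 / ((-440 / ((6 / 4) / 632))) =849/278080 = 0.00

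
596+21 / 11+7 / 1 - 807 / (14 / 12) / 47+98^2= 36892780/3619 = 10194.19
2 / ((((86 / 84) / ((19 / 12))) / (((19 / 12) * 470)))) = 593845/258 = 2301.72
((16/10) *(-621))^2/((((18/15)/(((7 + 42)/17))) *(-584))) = -25195212/6205 = -4060.47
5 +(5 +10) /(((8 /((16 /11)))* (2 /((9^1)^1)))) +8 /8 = 201/11 = 18.27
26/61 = 0.43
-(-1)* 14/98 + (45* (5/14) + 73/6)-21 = 155/21 = 7.38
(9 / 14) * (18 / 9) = 9/7 = 1.29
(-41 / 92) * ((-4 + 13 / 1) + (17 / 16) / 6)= -36121/8832 = -4.09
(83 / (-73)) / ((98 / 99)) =-8217/7154 = -1.15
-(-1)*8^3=512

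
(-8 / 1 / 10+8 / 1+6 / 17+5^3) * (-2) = -22534/85 = -265.11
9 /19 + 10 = 10.47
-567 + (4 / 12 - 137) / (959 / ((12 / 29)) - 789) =-10402121/18343 = -567.09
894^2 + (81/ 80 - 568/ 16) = 63936121/80 = 799201.51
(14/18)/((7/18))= 2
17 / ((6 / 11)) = 187/6 = 31.17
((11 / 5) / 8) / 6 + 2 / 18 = 113/720 = 0.16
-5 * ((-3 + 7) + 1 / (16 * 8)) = -2565/128 = -20.04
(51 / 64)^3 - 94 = -24508885/262144 = -93.49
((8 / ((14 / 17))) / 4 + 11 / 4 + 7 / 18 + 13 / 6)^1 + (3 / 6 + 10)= 4595/252 = 18.23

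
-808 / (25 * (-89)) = 808/2225 = 0.36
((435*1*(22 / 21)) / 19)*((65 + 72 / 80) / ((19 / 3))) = 630663/2527 = 249.57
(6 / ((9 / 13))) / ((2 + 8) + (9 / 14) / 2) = 728/867 = 0.84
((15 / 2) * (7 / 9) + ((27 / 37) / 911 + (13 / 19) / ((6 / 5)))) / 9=12304594/17291691 = 0.71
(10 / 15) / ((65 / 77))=154/195 = 0.79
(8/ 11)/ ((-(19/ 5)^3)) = -1000/75449 = -0.01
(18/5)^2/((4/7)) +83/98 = 57641/2450 = 23.53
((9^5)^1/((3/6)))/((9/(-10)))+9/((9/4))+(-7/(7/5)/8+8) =-131208.62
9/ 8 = 1.12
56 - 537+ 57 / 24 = -478.62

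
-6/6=-1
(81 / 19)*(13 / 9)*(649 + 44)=81081/19 = 4267.42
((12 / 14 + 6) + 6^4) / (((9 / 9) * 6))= 1520/7 = 217.14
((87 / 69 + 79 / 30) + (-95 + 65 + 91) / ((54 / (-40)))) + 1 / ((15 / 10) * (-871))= -223343347/5408910 = -41.29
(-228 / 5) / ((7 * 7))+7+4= 2467/245 = 10.07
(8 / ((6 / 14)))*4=224/3 = 74.67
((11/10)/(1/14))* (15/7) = 33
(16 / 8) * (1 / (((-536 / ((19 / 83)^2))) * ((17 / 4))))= -361/7846571 = 0.00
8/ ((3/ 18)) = 48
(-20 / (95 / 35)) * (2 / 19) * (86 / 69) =-24080/24909 = -0.97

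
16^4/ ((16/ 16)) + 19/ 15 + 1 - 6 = 982984/15 = 65532.27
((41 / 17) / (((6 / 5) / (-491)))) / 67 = -100655/6834 = -14.73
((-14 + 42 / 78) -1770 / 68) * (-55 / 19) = 960025/8398 = 114.32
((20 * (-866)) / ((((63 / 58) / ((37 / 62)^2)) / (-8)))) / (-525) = -550097056/6357015 = -86.53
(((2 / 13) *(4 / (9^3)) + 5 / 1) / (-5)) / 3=-47393/142155 = -0.33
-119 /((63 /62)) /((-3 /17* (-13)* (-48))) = 8959/8424 = 1.06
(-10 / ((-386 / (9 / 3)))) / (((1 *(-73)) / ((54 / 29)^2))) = -43740/11848849 = 0.00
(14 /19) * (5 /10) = 7/19 = 0.37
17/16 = 1.06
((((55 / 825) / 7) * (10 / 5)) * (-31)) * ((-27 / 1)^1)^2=-15066/35 = -430.46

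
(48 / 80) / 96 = 1/160 = 0.01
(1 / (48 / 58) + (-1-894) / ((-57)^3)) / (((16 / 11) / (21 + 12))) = 217480439/7901568 = 27.52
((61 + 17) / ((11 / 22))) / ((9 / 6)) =104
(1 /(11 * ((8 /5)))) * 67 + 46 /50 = 10399/2200 = 4.73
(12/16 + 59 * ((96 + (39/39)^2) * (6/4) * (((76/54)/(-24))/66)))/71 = -98045/1012176 = -0.10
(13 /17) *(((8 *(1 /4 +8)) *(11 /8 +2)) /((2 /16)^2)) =185328/17 = 10901.65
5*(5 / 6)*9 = 75/2 = 37.50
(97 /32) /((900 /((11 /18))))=1067/518400 = 0.00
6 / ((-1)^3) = -6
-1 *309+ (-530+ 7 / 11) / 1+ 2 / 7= -64532/77 = -838.08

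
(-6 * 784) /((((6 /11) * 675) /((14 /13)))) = -120736/8775 = -13.76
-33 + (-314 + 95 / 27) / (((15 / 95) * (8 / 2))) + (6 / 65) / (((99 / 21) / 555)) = -23802071/46332 = -513.73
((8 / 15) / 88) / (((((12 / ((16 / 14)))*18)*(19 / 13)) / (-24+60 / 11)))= -884/2172555 = 0.00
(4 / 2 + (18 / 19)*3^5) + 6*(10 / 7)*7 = 5552/19 = 292.21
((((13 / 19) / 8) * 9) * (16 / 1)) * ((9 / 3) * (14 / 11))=9828/209 = 47.02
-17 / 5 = -3.40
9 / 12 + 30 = 123/4 = 30.75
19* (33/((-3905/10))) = -114/71 = -1.61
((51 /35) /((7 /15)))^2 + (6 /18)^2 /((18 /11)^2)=9.79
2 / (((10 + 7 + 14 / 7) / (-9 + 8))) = -2/19 = -0.11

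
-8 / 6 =-4/3 = -1.33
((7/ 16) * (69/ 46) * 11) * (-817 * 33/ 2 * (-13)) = 80963883/64 = 1265060.67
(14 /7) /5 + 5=27/5 = 5.40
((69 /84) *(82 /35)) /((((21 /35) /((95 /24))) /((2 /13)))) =89585/45864 = 1.95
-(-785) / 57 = 785/57 = 13.77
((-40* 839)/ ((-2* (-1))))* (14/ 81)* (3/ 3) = -234920/81 = -2900.25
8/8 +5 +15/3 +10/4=27/2 = 13.50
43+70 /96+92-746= -29293/48 = -610.27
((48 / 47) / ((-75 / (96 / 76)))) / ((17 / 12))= -0.01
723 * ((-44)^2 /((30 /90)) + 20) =4213644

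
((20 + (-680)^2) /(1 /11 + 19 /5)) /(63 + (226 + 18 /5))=825750/2033 = 406.17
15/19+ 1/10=169/190 = 0.89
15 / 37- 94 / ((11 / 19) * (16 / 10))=-164545/1628 = -101.07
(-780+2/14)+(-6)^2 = -5207/7 = -743.86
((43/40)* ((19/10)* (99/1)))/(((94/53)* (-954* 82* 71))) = -8987/437814400 = 0.00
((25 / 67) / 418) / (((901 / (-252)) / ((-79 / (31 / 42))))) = 10451700/391117793 = 0.03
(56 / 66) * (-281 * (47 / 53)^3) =-166.27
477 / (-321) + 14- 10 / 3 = 2947/321 = 9.18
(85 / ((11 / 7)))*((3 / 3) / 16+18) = 171955/176 = 977.02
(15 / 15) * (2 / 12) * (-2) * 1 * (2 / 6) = -1/9 = -0.11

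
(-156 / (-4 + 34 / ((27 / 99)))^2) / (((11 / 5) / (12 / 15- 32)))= 54756/360371 = 0.15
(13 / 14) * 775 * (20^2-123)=199341.07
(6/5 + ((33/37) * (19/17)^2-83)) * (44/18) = -94905184/481185 = -197.23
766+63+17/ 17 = 830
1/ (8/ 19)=19/8 = 2.38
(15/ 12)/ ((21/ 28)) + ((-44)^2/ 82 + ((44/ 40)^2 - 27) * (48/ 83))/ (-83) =33086929/21183675 = 1.56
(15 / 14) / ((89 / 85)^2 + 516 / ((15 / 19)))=36125/22074178 = 0.00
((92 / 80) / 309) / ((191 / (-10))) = -23/118038 = 0.00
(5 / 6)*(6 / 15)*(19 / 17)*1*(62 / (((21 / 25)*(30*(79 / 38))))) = 111910/253827 = 0.44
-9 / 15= -3/5 = -0.60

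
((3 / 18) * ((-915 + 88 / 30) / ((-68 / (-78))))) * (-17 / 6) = 177853/360 = 494.04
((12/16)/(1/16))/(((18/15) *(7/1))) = 10/7 = 1.43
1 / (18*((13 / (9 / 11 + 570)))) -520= -34159/66 = -517.56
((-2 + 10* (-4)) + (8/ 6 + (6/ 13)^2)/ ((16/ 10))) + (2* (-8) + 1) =-28409/507 = -56.03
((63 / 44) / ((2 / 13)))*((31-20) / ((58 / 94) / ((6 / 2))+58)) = 115479/65656 = 1.76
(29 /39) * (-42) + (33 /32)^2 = -401587/13312 = -30.17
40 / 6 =20/3 = 6.67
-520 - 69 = -589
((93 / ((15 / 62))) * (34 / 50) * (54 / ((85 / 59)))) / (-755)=-6123492/471875 = -12.98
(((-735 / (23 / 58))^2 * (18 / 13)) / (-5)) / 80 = -163558521/13754 = -11891.71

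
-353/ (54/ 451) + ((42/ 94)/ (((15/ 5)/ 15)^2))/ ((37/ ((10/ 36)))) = -138423071/46953 = -2948.12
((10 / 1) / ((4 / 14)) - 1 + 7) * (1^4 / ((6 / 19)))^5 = 101520059/7776 = 13055.56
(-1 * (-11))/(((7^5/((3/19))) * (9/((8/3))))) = 88/2873997 = 0.00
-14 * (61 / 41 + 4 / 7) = -1182/41 = -28.83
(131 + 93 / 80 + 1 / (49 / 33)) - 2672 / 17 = -1622051/66640 = -24.34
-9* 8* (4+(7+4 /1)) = -1080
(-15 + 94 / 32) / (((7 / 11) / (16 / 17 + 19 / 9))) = -991441/17136 = -57.86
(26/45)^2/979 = 676/1982475 = 0.00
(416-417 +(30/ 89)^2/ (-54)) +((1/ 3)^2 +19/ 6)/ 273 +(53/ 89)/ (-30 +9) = -39642133/38923794 = -1.02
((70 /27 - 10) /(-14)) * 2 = 200/189 = 1.06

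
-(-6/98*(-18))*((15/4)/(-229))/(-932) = -405/20915944 = 0.00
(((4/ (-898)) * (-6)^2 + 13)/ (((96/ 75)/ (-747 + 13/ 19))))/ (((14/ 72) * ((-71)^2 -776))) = -919661625/101877202 = -9.03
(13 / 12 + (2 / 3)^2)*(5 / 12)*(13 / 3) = 3575/1296 = 2.76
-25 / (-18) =25/18 = 1.39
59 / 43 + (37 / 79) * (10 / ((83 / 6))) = 482323/281951 = 1.71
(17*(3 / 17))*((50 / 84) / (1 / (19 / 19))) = 25/14 = 1.79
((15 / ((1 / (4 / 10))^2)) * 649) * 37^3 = 394485564/5 = 78897112.80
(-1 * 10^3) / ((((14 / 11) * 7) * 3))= -37.41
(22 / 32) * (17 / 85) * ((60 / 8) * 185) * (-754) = -2301585/16 = -143849.06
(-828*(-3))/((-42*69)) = -6/7 = -0.86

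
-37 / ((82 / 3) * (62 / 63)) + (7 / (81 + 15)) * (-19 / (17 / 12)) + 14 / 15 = -3682091/2592840 = -1.42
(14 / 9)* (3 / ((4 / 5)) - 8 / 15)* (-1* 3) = -15.01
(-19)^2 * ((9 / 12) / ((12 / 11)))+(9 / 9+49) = 4771/16 = 298.19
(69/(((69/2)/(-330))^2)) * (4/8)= 72600/23 = 3156.52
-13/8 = -1.62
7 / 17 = 0.41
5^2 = 25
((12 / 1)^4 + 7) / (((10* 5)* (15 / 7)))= 145201/750 = 193.60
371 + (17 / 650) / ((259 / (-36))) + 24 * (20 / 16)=33753869/84175 = 401.00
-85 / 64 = -1.33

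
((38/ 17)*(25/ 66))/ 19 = 0.04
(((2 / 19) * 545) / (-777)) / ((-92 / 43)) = 23435/679098 = 0.03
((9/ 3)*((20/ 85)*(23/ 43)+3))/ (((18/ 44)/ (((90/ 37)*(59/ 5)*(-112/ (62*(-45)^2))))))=-66436832/113191695 = -0.59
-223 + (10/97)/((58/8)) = -627259/2813 = -222.99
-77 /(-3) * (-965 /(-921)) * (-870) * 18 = -129290700/307 = -421142.35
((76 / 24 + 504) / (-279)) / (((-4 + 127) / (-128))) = 194752/102951 = 1.89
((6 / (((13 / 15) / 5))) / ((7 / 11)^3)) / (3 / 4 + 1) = 2395800/31213 = 76.76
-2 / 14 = -1/7 = -0.14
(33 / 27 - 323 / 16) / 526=-2731/75744 = -0.04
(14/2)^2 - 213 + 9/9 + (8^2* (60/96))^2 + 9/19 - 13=27065/19 = 1424.47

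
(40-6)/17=2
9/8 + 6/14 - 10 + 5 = -193/56 = -3.45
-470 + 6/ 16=-3757/8 = -469.62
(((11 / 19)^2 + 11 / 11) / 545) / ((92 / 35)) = 1687/1810054 = 0.00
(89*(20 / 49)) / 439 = 1780/21511 = 0.08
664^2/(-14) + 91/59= -13005795/413 = -31491.03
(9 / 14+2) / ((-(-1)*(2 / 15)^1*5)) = 111/28 = 3.96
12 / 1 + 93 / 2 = 117/2 = 58.50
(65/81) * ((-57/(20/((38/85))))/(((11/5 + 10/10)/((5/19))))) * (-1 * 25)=30875/14688 = 2.10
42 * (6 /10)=126/5 = 25.20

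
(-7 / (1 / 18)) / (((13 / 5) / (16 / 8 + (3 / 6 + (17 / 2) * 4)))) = -22995/13 = -1768.85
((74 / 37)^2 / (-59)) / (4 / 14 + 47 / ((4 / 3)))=-112/58705 = 0.00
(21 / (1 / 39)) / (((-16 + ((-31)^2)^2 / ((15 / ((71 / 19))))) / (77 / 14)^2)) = 28243215/262261724 = 0.11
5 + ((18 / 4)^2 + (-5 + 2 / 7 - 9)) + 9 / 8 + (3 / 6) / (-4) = 351/28 = 12.54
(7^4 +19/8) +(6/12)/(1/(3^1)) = 19239/8 = 2404.88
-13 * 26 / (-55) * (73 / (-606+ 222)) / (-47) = 0.02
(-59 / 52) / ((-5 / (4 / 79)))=59/5135 = 0.01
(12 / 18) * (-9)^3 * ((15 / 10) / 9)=-81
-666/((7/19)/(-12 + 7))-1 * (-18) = 63396/7 = 9056.57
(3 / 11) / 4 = 3/44 = 0.07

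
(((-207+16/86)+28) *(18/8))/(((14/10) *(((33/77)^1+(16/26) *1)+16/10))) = -7496775/68972 = -108.69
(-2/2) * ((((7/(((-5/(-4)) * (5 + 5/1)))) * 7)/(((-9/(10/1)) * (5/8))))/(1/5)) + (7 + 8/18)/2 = 1157/30 = 38.57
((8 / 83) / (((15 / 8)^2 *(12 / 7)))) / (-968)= -112/6779025 = 0.00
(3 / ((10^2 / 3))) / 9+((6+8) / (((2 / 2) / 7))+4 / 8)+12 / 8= 10001/100 = 100.01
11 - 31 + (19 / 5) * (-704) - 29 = -13621/5 = -2724.20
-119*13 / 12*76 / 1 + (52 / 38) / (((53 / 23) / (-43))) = -29675893/3021 = -9823.20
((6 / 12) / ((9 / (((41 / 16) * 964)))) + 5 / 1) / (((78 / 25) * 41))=256025/230256 = 1.11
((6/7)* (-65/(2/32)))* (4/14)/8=-1560/49 = -31.84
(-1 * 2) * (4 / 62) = -4/31 = -0.13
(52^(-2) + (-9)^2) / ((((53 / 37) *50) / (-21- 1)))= -3565727/143312 = -24.88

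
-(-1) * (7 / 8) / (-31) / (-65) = 7/16120 = 0.00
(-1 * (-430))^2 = 184900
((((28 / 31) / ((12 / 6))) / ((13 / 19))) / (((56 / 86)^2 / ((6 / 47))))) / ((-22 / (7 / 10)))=-105393/16668080 = -0.01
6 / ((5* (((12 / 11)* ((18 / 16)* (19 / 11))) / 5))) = 484/171 = 2.83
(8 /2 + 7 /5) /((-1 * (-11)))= 0.49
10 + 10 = 20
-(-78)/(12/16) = 104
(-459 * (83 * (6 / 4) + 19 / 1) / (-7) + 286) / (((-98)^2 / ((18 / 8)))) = 2.27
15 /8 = 1.88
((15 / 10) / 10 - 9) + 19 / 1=203/20 = 10.15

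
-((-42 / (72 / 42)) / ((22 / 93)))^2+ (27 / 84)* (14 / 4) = -10725.24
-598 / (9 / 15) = -2990/3 = -996.67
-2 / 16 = -1/8 = -0.12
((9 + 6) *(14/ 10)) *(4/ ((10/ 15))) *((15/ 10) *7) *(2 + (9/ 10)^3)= 3610467/1000 = 3610.47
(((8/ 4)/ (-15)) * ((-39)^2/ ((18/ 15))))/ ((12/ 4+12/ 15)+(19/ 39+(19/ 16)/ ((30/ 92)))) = -87880/4123 = -21.31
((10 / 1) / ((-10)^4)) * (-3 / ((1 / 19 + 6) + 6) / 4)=-57/916000 = 0.00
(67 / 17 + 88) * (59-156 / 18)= 78671/17 = 4627.71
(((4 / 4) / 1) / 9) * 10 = 10/9 = 1.11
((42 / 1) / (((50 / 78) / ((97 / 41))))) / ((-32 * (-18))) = 8827/32800 = 0.27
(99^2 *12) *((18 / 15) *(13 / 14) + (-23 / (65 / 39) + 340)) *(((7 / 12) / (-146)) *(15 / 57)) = -40475.94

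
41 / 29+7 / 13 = 736/377 = 1.95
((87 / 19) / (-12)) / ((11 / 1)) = -29/836 = -0.03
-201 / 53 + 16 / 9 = -961/477 = -2.01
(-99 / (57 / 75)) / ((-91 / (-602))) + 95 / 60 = -2549507/2964 = -860.16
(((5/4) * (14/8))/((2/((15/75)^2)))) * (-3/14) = -3/320 = -0.01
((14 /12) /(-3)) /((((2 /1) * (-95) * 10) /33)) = 77/11400 = 0.01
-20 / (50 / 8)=-3.20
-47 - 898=-945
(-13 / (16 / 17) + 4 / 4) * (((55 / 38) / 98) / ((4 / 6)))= -33825/119168 = -0.28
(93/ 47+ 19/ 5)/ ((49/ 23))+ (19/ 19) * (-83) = -132073/1645 = -80.29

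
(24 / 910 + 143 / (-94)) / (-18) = 63937/769860 = 0.08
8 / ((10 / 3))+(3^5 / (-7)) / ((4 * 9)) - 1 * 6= -639/140 = -4.56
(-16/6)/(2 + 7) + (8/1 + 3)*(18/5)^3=1731104/3375 = 512.92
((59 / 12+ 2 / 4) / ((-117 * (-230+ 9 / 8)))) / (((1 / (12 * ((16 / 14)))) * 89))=320/10266417 = 0.00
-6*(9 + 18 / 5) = -378/5 = -75.60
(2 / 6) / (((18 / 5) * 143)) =5/7722 = 0.00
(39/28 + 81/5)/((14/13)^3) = 5411211/384160 = 14.09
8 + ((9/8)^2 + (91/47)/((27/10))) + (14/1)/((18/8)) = 1316101/81216 = 16.20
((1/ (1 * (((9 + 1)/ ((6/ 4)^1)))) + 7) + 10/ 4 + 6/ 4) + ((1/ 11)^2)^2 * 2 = 3264983/292820 = 11.15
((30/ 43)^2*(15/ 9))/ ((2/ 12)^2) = 54000/1849 = 29.20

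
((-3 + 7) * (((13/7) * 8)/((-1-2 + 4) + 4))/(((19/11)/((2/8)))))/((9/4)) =4576/5985 = 0.76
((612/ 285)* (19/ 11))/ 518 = 102/14245 = 0.01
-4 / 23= -0.17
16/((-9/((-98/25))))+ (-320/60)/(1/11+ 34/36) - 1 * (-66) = 625618/9225 = 67.82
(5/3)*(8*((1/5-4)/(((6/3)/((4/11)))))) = -304/33 = -9.21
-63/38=-1.66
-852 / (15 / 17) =-4828/5 = -965.60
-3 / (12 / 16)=-4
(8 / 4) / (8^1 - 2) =1/3 = 0.33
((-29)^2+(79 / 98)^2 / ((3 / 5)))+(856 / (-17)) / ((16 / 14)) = 390875461/489804 = 798.02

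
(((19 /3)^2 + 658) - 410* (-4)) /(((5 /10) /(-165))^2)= 254620300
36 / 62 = 18/31 = 0.58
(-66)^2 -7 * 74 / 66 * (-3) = 48175/11 = 4379.55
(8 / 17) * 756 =6048/17 = 355.76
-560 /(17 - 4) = -560/13 = -43.08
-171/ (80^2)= -171/6400 = -0.03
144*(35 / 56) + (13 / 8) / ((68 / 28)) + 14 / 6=37945/408 = 93.00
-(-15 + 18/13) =177/13 = 13.62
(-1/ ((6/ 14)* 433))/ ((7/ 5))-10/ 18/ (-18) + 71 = 4982261/70146 = 71.03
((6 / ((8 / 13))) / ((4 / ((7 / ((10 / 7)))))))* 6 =5733/80 = 71.66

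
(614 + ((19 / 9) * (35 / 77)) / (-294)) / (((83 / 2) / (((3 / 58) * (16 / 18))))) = 2464964/3623697 = 0.68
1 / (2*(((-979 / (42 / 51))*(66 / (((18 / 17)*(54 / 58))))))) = -567/90254989 = 0.00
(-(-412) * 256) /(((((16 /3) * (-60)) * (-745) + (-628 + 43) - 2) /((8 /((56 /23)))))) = 2425856/1664691 = 1.46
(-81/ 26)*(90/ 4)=-3645/52 = -70.10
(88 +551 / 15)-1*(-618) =11141/15 = 742.73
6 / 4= 3/2 = 1.50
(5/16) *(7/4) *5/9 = 0.30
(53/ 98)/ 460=53/45080 = 0.00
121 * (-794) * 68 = -6533032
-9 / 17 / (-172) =9/2924 = 0.00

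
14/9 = 1.56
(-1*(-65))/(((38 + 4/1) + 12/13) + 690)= 0.09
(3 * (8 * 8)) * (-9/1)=-1728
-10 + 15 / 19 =-175/19 = -9.21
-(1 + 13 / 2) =-15/2 = -7.50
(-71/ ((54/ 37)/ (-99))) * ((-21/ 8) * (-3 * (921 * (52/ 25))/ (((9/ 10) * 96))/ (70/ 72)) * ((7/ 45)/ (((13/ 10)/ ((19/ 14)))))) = 168556201/1200 = 140463.50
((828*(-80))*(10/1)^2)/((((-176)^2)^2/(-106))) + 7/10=1.43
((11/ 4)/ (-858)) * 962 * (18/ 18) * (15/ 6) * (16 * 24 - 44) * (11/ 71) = -172975/426 = -406.04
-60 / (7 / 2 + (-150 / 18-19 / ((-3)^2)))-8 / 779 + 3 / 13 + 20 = 7306757/253175 = 28.86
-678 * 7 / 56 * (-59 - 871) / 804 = 52545/536 = 98.03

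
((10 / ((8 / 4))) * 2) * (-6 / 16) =-3.75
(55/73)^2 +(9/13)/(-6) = 0.45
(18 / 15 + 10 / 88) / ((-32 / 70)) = -2023/704 = -2.87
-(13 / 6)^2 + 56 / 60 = -677/180 = -3.76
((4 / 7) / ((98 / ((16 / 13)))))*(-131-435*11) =-157312/4459 = -35.28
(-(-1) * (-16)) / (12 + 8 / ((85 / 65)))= -68/77 = -0.88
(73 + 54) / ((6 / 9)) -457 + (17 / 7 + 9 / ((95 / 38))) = -18233/70 = -260.47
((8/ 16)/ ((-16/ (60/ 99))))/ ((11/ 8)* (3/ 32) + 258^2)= -160/562333761 = 0.00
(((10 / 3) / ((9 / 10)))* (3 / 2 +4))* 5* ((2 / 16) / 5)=275/108 = 2.55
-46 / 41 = -1.12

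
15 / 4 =3.75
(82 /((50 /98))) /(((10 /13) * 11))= 26117/1375 = 18.99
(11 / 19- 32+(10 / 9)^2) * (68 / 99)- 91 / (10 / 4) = -43525082/761805 = -57.13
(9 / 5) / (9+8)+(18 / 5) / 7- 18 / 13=-5913/7735 = -0.76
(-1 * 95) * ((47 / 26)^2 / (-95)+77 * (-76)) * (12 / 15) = 375817649/845 = 444754.61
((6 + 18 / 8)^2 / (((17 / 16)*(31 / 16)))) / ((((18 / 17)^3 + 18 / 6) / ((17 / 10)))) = 14267352/1062835 = 13.42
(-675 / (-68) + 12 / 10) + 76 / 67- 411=-9083279/22780 = -398.74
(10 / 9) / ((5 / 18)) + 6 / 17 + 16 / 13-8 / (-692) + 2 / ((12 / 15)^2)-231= -222.28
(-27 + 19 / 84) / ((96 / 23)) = -51727/8064 = -6.41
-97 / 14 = -6.93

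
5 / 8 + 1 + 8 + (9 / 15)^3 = 9841/1000 = 9.84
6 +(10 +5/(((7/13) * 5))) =125/7 = 17.86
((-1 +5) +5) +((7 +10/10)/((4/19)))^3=54881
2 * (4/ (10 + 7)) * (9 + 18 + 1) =224/17 = 13.18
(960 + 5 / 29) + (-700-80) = 180.17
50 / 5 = 10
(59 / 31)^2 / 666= 3481/640026 = 0.01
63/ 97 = 0.65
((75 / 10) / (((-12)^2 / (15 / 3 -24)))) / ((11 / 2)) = -95/528 = -0.18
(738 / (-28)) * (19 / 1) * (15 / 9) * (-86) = 502455/7 = 71779.29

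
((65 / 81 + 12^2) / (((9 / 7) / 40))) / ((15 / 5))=1501.66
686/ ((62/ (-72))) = -796.65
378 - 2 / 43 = 16252/43 = 377.95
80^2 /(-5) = -1280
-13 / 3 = -4.33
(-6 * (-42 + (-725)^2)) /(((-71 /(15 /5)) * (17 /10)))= 94604940/1207 = 78380.23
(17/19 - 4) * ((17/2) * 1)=-1003/38 = -26.39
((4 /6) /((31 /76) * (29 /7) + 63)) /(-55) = -1064/5678475 = 0.00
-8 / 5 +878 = 4382/5 = 876.40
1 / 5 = 0.20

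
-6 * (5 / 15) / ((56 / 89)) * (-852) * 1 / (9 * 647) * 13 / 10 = 82147/135870 = 0.60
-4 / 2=-2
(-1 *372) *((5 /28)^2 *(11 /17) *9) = -230175/3332 = -69.08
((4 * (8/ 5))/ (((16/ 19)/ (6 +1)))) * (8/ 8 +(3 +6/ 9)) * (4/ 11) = 90.28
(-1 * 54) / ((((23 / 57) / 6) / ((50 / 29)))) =-923400/667 = -1384.41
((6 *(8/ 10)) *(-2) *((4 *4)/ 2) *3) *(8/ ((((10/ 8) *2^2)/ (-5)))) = 9216/5 = 1843.20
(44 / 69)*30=440/23 = 19.13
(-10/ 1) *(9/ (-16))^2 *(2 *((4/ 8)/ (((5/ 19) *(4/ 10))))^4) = -52780005/16384 = -3221.44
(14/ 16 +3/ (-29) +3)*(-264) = -28875/29 = -995.69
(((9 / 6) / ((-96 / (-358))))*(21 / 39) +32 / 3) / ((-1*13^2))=-17071/210912 = -0.08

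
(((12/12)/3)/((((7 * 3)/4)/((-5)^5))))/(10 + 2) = -3125/189 = -16.53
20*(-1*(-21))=420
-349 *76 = -26524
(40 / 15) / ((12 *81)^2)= 1/354294 = 0.00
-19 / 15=-1.27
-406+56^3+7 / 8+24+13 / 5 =7009499/40 = 175237.48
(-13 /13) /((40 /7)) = -7/40 = -0.18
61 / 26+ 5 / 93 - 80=-187637/2418 = -77.60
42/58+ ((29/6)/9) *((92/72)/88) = 1815599/2480544 = 0.73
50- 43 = 7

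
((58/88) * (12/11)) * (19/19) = 87/121 = 0.72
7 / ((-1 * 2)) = -7/2 = -3.50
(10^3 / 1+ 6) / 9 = 1006/9 = 111.78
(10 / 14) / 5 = 0.14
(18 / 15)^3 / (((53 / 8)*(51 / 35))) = 4032/22525 = 0.18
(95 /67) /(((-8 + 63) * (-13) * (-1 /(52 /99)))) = 76/72963 = 0.00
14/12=7/6 = 1.17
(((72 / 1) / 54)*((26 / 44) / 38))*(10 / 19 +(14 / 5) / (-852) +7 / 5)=18395/461358 = 0.04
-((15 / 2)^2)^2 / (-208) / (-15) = -3375/3328 = -1.01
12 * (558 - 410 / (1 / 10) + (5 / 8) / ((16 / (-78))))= -680649/16 = -42540.56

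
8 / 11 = 0.73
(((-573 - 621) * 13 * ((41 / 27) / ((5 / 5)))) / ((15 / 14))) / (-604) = 742469/20385 = 36.42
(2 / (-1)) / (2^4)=-1/8 = -0.12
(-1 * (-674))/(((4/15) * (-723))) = -1685/482 = -3.50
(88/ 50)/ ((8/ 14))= 77/25 = 3.08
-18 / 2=-9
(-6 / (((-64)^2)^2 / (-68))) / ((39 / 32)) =17/851968 = 0.00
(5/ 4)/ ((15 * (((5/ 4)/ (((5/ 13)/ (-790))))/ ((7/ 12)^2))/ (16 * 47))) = -2303/277290 = -0.01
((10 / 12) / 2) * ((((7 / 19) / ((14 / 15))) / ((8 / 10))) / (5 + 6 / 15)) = 625/16416 = 0.04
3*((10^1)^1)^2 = 300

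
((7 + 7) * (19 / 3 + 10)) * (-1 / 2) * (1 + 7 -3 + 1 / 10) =-5831/10 = -583.10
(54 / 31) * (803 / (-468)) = -2409/806 = -2.99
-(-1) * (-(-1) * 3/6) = 0.50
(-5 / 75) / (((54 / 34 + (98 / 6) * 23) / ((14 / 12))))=-119/577200 = 0.00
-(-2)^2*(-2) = 8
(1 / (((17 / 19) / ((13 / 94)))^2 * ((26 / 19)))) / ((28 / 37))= 3299179/143001824 = 0.02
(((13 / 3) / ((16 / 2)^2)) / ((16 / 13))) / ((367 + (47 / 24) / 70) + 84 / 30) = 5915/39763904 = 0.00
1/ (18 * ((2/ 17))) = 0.47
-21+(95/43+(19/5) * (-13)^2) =134033/215 = 623.41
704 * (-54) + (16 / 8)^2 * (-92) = -38384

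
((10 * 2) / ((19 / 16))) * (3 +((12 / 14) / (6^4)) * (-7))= 50.45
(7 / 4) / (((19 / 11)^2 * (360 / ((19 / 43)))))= 847/1176480 = 0.00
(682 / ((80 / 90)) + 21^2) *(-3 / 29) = -124.99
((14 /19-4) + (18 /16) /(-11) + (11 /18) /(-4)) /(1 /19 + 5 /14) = -185297/21582 = -8.59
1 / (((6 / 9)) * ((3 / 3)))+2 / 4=2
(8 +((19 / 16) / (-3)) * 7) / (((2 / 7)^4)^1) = 602651/768 = 784.70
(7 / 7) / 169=1/169 = 0.01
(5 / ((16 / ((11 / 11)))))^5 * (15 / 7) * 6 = 140625/3670016 = 0.04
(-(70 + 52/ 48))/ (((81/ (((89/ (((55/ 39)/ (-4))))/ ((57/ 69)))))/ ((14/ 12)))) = 312.86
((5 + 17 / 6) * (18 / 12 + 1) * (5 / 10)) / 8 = 235/192 = 1.22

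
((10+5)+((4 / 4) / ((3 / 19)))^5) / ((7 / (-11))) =-27277184/1701 = -16035.97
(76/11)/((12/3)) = 19/11 = 1.73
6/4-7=-5.50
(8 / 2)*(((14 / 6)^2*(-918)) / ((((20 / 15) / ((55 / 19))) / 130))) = -107207100/19 = -5642478.95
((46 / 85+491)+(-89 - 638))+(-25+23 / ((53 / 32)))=-1110807/4505 = -246.57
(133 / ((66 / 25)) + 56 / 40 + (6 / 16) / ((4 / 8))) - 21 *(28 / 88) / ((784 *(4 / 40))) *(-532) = 32297/330 = 97.87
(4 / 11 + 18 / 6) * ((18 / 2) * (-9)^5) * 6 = -117979902/11 = -10725445.64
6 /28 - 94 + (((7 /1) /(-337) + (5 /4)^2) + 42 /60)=-17276181/188720 = -91.54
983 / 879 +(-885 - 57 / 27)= -2336363/2637 = -885.99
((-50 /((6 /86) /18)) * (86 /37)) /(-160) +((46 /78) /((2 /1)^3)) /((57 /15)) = 41107525/219336 = 187.42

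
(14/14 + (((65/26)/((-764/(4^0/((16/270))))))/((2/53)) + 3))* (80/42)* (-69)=-7131955/21392 = -333.39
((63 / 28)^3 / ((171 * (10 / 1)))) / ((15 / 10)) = 27/6080 = 0.00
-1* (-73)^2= -5329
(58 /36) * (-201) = -1943/6 = -323.83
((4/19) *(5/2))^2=100/361 = 0.28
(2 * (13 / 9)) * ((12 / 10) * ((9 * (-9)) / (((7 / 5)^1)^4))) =-175500/2401 = -73.09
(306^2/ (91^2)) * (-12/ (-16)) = 70227/8281 = 8.48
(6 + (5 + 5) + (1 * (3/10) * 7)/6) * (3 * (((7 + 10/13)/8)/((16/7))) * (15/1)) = 2080701/6656 = 312.61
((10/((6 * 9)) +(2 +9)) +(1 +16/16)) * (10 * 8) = 28480/27 = 1054.81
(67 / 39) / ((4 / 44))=18.90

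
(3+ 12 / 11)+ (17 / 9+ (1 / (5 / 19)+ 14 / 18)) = 1742/165 = 10.56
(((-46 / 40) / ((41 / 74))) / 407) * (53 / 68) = -1219/306680 = 0.00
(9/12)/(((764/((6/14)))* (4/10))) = 45/42784 = 0.00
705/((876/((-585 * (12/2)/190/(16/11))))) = -907335/88768 = -10.22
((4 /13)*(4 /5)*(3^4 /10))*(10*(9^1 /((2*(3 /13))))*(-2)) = -3888/5 = -777.60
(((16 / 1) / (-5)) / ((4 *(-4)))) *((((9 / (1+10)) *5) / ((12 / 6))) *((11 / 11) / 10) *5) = 9/44 = 0.20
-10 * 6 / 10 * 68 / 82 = -204/41 = -4.98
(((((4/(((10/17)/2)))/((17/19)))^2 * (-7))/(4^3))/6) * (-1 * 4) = 16.85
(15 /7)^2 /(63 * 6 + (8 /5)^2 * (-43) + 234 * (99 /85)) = 95625/11255104 = 0.01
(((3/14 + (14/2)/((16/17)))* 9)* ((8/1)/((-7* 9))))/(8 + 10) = -857/1764 = -0.49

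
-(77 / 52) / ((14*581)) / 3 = -11/181272 = 0.00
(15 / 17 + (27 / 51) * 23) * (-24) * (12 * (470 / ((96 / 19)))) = -5947380/17 = -349845.88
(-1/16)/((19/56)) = -7/38 = -0.18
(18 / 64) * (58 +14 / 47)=6165/376 = 16.40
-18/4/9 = -1/2 = -0.50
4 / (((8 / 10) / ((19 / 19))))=5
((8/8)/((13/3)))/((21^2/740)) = 740/1911 = 0.39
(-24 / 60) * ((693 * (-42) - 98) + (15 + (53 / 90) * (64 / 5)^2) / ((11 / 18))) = 79809324/6875 = 11608.63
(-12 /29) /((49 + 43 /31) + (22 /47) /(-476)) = -4161192/506693539 = -0.01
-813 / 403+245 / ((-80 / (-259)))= 5101465/6448 = 791.17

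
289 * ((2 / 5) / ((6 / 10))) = 578/3 = 192.67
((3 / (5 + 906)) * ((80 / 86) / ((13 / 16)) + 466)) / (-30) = -0.05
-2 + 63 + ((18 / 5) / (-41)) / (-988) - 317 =-25925111/101270 = -256.00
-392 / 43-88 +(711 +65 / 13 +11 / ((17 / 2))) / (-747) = -53555366/546057 = -98.08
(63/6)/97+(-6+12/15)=-4939/970 = -5.09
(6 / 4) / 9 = 1/6 = 0.17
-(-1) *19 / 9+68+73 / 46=71.70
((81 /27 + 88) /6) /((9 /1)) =91/54 = 1.69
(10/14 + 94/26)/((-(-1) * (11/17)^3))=1935722/121121 = 15.98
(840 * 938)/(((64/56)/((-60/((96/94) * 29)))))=-81008025/58 = -1396690.09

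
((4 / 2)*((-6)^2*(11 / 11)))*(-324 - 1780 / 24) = -28668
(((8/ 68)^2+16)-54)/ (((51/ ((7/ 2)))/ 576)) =-7377216/4913 = -1501.57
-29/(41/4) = -116/41 = -2.83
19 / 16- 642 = -10253/16 = -640.81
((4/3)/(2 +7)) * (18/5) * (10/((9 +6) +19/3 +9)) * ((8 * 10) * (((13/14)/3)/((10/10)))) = 640/147 = 4.35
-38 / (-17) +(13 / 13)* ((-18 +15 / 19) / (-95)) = 74149/30685 = 2.42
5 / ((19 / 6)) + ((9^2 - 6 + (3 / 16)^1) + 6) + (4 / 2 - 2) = 25161/304 = 82.77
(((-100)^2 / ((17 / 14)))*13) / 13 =140000/17 = 8235.29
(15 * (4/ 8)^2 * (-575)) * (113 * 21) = -20467125/4 = -5116781.25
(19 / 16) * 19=22.56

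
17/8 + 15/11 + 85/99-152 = -10631/72 = -147.65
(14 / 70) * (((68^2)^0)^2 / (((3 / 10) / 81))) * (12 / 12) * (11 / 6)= 99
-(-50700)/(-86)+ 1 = -25307/43 = -588.53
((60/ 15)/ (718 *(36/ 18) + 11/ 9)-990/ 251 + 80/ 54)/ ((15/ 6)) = -431282356/438302475 = -0.98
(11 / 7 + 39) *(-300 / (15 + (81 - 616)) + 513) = 1896126/91 = 20836.55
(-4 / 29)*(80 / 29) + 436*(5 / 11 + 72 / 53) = 387389972/490303 = 790.10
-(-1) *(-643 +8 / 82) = -642.90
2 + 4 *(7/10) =24/5 = 4.80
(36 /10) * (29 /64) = 261/160 = 1.63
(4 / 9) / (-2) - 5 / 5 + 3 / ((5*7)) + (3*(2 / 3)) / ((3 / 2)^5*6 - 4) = -6514/5985 = -1.09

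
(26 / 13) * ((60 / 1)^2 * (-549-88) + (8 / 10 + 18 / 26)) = -298115806/65 = -4586397.02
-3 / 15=-1/5 = -0.20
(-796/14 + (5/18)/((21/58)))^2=112381201/35721 = 3146.08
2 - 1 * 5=-3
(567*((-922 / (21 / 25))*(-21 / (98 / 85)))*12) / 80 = 1700349.11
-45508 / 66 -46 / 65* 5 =-297320/429 = -693.05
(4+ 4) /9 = 8/9 = 0.89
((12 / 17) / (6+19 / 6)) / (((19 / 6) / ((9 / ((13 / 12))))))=46656/230945 = 0.20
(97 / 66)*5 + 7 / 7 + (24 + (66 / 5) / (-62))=328747/10230 = 32.14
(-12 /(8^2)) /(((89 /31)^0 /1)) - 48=-48.19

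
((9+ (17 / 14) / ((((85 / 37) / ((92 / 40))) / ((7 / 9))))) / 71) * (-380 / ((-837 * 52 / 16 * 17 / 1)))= 680276/591001515 = 0.00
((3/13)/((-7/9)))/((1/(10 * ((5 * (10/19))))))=-7.81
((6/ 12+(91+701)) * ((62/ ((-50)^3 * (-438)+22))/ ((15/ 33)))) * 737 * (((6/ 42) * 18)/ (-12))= -239002467/766500308 = -0.31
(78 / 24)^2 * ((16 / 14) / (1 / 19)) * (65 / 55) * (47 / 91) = 150917/1078 = 140.00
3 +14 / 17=65/17 = 3.82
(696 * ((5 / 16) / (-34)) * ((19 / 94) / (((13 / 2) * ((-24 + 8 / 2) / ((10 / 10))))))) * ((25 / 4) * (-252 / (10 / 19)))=-9893205/332384 = -29.76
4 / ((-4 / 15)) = -15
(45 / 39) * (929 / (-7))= -13935/91 = -153.13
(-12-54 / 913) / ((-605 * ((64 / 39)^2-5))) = -3349242/387649757 = -0.01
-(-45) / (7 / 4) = 180/7 = 25.71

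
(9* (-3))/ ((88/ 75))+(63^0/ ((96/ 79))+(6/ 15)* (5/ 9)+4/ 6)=-67477/3168 = -21.30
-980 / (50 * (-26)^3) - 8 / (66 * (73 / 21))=-1190973/35283820 = -0.03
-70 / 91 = -10/13 = -0.77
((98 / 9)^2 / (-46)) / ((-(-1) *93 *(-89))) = 4802/15420051 = 0.00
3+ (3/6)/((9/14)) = 3.78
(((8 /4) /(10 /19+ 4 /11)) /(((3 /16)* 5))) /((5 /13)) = 6.23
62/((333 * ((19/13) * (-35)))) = -806/221445 = 0.00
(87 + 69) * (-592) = -92352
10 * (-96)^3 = -8847360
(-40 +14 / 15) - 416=-6826/15 = -455.07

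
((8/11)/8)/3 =1/33 = 0.03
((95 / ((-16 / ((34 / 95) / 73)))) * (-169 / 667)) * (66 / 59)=94809/11491076 = 0.01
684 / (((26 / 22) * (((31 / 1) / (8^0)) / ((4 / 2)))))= 15048/403 = 37.34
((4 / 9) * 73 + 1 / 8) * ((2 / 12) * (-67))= -157115/432 = -363.69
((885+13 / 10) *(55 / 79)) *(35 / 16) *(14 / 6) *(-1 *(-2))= 23885785/3792 = 6298.99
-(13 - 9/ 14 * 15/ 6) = -11.39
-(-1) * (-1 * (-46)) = 46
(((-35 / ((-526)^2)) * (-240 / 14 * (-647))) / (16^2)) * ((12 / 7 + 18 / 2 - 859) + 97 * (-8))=275864625/30987712 = 8.90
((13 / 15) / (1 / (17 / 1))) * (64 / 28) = 3536/105 = 33.68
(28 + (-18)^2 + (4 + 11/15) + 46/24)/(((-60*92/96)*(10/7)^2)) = -351477/115000 = -3.06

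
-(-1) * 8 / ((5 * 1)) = 8/5 = 1.60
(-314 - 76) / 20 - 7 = -53/2 = -26.50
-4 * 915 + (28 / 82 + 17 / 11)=-1649809/451 = -3658.11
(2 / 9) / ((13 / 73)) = 146/117 = 1.25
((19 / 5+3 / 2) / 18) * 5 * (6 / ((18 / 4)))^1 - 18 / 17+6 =3169/459 = 6.90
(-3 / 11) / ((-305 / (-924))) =-252/305 = -0.83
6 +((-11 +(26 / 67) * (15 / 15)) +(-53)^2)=2804.39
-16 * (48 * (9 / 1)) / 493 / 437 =-0.03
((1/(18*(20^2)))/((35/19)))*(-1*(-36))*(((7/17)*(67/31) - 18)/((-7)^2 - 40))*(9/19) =-9017/3689000 = 0.00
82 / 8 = 41/4 = 10.25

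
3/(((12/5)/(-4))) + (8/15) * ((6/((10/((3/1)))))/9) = -367/75 = -4.89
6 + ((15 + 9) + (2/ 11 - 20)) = 112/11 = 10.18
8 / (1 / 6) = 48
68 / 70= 34/35 = 0.97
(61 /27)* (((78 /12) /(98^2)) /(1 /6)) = 793/86436 = 0.01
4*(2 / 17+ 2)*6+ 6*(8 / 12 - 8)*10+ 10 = -379.18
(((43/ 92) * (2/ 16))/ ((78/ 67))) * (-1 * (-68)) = 48977/14352 = 3.41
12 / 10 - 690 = -3444/5 = -688.80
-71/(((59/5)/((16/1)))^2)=-454400/3481 = -130.54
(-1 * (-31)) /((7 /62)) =1922/7 = 274.57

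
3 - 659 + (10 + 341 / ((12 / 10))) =-2171/6 = -361.83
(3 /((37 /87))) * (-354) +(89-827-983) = -4218.14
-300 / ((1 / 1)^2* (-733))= 300/733 = 0.41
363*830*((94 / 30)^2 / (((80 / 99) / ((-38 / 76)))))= -732104571/400 = -1830261.43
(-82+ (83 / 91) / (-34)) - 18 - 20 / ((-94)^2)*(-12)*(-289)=-737297907/6834646 = -107.88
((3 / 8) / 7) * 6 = 9/28 = 0.32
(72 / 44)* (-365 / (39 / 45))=-98550/143 = -689.16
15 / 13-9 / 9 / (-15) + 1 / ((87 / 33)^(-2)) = 192793/23595 = 8.17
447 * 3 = 1341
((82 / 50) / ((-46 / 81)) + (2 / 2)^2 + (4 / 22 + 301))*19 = 71935311/12650 = 5686.59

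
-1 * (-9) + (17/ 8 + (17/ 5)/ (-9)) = 3869/360 = 10.75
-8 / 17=-0.47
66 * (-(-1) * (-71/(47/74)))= -346764/47 = -7377.96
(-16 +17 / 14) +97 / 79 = -14995/1106 = -13.56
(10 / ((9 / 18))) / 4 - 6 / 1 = -1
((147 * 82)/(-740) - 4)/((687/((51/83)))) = -127619/7032590 = -0.02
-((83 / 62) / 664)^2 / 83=-1/20419328 = 0.00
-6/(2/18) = -54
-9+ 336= 327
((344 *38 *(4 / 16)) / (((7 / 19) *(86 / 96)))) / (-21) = -23104/49 = -471.51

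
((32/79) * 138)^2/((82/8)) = 304.85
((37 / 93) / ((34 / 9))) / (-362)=-111/381548 = 0.00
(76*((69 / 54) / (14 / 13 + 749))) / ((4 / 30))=0.97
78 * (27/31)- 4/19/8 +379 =526459/1178 = 446.91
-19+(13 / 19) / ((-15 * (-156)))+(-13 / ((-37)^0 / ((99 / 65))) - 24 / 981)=-2894575/74556 = -38.82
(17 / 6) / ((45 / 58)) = 493/135 = 3.65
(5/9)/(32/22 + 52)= 55/5292 = 0.01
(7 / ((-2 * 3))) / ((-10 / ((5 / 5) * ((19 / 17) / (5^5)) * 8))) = 266/796875 = 0.00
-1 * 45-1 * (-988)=943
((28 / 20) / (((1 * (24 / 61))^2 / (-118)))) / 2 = -1536773/2880 = -533.60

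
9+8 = 17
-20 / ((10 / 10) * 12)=-5/3 = -1.67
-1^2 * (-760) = 760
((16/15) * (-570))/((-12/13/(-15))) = -9880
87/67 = 1.30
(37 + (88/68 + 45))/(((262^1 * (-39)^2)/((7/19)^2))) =11564/407601129 = 0.00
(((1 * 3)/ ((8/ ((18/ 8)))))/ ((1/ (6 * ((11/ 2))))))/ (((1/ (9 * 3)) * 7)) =24057/224 = 107.40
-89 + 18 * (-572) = -10385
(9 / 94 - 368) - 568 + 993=5367/94 = 57.10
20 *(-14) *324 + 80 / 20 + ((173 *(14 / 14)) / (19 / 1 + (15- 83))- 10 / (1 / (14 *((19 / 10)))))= -4458291/49 = -90985.53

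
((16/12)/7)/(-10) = -2/105 = -0.02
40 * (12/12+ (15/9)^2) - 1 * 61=811/9 = 90.11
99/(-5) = -99/5 = -19.80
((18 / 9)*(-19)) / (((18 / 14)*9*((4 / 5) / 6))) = -665/27 = -24.63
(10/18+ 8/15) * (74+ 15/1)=4361/45 = 96.91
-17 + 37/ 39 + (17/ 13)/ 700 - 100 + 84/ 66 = -34467439/300300 = -114.78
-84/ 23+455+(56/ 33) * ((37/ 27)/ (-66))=305208715/676269 = 451.31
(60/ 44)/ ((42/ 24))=60/77 = 0.78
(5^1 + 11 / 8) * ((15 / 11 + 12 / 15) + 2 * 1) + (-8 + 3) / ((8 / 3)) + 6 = 6747/220 = 30.67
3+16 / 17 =67/17 = 3.94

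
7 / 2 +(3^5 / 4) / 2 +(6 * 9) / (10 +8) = 295/8 = 36.88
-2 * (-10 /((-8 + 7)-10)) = -20/11 = -1.82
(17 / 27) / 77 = 17/2079 = 0.01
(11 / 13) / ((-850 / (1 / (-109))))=11/1204450 = 0.00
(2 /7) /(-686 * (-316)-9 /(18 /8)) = 1/758702 = 0.00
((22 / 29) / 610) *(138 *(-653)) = -991254/8845 = -112.07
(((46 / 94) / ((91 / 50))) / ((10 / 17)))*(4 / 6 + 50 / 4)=154445/25662 = 6.02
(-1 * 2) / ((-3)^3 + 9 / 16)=32/423 = 0.08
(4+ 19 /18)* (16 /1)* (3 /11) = 728/33 = 22.06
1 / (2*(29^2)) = 1/1682 = 0.00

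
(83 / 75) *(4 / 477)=0.01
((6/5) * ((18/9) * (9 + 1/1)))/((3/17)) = 136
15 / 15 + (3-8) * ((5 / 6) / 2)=-13/12 = -1.08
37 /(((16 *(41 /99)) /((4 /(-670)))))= -3663/109880 = -0.03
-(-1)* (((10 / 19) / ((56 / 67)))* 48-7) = 3089/133 = 23.23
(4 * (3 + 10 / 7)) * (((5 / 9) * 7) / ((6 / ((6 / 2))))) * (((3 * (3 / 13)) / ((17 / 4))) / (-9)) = -1240/1989 = -0.62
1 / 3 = 0.33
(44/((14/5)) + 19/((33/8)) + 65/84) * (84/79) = 19491/869 = 22.43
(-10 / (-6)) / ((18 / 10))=25/27 = 0.93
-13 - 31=-44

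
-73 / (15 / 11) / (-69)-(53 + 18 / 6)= -57157/1035 = -55.22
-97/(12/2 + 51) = -97/57 = -1.70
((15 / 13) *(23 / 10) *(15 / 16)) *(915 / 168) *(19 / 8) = 5997825/186368 = 32.18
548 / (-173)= -3.17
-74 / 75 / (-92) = 37/3450 = 0.01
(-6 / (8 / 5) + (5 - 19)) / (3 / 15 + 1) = -14.79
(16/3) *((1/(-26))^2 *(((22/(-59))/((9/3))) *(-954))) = 0.94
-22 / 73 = -0.30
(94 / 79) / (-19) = -94/1501 = -0.06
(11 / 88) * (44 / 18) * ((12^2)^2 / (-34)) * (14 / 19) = -44352/323 = -137.31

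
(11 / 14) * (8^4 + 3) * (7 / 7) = 45089/14 = 3220.64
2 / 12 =1/6 = 0.17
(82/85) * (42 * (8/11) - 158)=-114964/935 = -122.96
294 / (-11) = -294/11 = -26.73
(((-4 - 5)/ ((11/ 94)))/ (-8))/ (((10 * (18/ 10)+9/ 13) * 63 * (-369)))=-611/27617436 = 0.00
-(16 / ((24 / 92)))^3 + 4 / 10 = -31147466/135 = -230721.97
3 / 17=0.18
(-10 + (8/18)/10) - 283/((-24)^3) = -686713/69120 = -9.94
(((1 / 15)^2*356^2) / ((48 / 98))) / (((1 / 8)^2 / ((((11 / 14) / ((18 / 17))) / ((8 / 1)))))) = 41474356/6075 = 6827.05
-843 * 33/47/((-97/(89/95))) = 2475891/433105 = 5.72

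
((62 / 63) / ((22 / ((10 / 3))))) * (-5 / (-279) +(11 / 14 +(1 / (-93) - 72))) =-126425/11907 = -10.62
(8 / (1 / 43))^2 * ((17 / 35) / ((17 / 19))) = 2248384/35 = 64239.54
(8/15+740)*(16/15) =177728/225 = 789.90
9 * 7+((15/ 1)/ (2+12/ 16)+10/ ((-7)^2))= 37007/539 = 68.66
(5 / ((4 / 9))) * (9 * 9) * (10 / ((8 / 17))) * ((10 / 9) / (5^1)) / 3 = 11475/8 = 1434.38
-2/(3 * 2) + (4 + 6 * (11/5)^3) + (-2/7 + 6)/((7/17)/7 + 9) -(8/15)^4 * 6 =615773927/9095625 = 67.70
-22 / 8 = -11/4 = -2.75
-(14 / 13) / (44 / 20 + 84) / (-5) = 14/5603 = 0.00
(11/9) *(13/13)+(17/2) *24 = 1847/9 = 205.22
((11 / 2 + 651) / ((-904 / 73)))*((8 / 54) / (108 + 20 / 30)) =-95849/1326168 = -0.07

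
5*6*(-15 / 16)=-225/8 = -28.12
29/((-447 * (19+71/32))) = -928/303513 = 0.00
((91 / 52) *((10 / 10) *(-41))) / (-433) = 287/1732 = 0.17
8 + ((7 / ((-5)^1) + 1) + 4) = 58/5 = 11.60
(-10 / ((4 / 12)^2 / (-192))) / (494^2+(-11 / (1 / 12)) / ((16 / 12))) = 0.07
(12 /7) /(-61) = -12/427 = -0.03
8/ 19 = 0.42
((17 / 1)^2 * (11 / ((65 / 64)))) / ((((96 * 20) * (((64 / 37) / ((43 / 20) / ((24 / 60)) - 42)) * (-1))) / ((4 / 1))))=34463539/249600 = 138.08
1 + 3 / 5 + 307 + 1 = 1548/5 = 309.60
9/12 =3/4 = 0.75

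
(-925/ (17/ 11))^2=103530625/289 = 358237.46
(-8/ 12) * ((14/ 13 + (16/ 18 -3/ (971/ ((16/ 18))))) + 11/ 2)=-1695713/340821 = -4.98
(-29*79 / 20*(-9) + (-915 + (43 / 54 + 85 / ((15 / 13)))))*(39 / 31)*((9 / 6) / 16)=22.46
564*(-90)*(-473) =24009480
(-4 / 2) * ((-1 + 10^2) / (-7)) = 198/7 = 28.29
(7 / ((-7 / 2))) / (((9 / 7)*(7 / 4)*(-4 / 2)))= 4/9 = 0.44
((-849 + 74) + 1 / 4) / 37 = -3099/148 = -20.94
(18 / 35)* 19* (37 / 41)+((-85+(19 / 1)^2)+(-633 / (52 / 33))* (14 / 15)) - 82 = -172.11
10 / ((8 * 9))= 5/36 = 0.14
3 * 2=6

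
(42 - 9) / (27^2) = 11/243 = 0.05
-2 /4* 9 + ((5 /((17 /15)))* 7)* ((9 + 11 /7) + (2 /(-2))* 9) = 1497/34 = 44.03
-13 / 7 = -1.86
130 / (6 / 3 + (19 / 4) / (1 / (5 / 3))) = 1560/119 = 13.11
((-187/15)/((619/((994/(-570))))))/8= 92939/21169800 = 0.00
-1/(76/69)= -69/76 = -0.91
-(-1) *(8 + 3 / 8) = 67/8 = 8.38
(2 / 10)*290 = 58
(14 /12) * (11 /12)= 77/72 = 1.07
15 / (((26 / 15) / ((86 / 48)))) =3225/208 = 15.50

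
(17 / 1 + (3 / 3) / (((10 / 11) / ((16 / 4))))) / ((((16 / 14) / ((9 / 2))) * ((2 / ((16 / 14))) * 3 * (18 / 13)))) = 1391/120 = 11.59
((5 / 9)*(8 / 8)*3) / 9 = 5/27 = 0.19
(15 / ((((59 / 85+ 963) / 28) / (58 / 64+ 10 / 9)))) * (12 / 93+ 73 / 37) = 595336175/322132656 = 1.85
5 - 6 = -1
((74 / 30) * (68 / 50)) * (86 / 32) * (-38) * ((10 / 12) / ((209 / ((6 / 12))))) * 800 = -54094/99 = -546.40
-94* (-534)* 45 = 2258820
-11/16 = -0.69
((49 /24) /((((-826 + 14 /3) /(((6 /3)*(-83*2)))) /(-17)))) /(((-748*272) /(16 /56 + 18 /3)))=83/191488 = 0.00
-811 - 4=-815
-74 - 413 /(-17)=-845/17 = -49.71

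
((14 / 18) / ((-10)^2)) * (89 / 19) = 623/17100 = 0.04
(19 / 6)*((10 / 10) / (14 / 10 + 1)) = 95/72 = 1.32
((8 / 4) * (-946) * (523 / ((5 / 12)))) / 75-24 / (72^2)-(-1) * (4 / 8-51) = -856305449/27000 = -31715.02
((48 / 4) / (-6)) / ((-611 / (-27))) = -54/611 = -0.09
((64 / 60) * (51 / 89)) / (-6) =-136/1335 = -0.10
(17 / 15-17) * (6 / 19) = -476/95 = -5.01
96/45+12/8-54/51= 1313/510 = 2.57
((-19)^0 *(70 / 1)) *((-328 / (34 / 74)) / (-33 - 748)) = 849520/13277 = 63.98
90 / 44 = 45/22 = 2.05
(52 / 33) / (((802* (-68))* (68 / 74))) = -481/15297348 = 0.00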